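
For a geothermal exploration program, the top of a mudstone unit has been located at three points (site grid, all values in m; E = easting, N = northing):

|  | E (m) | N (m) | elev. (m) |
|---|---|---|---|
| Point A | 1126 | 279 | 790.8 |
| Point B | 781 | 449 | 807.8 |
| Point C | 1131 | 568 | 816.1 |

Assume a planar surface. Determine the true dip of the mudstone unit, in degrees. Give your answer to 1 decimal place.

Two edge vectors: Point A→Point B = (-345, 170, 17), Point A→Point C = (5, 289, 25.3).
Normal n = (Point A→Point B) × (Point A→Point C) = (-612, 8813.5, -100555).
So ∂z/∂E = −n_x/n_z = −0.00609 and ∂z/∂N = −n_y/n_z = 0.08765.
Gradient magnitude |∇z| = √(a² + b²) = √(0.00004 + 0.00768) = 0.08786.
True dip = arctan(0.08786) = 5.0°, dipping toward S (azimuth ≈ 176°).

5.0°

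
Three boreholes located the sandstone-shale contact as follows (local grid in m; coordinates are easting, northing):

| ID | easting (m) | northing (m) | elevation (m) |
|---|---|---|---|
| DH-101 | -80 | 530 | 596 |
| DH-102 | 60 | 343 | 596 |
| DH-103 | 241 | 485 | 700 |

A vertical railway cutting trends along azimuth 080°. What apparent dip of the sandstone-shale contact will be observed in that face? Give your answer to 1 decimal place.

Two edge vectors: DH-101→DH-102 = (140, -187, 0), DH-101→DH-103 = (321, -45, 104).
Normal n = (DH-101→DH-102) × (DH-101→DH-103) = (-19448, -14560, 53727).
So ∂z/∂easting = −n_x/n_z = 0.36198 and ∂z/∂northing = −n_y/n_z = 0.27100.
Unit vector along 080° is (sin 80°, cos 80°) = (0.9848, 0.1736).
Slope in that direction = a·(0.9848) + b·(0.1736) = 0.40354.
Apparent dip = arctan|0.40354| = 22.0° (true dip is 24.3°, so apparent ≤ true as expected).

22.0°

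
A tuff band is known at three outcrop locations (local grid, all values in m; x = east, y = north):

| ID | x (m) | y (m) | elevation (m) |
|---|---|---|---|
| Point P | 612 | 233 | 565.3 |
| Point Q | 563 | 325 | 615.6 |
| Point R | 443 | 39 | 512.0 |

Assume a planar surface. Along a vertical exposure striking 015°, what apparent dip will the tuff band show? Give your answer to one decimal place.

20.7°

Let the plane be z = a·x + b·y + c.
Point Q−Point P: −49a + 92b = 50.3;  Point R−Point P: −169a − 194b = −53.3.
Solving gives a = −0.19377, b = 0.44354.
Unit vector along 015° is (sin 15°, cos 15°) = (0.2588, 0.9659).
Slope in that direction = a·(0.2588) + b·(0.9659) = 0.37827.
Apparent dip = arctan|0.37827| = 20.7° (true dip is 25.8°, so apparent ≤ true as expected).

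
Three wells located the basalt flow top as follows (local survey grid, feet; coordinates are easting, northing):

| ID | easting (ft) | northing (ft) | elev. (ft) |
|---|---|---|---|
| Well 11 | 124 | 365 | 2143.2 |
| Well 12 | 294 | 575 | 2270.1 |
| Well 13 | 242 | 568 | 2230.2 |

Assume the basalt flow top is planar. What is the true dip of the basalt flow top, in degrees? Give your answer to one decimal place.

Two edge vectors: Well 11→Well 12 = (170, 210, 126.9), Well 11→Well 13 = (118, 203, 87).
Normal n = (Well 11→Well 12) × (Well 11→Well 13) = (-7490.7, 184.2, 9730).
So ∂z/∂easting = −n_x/n_z = 0.76986 and ∂z/∂northing = −n_y/n_z = −0.01893.
Gradient magnitude |∇z| = √(a² + b²) = √(0.59268 + 0.00036) = 0.77009.
True dip = arctan(0.77009) = 37.6°, dipping toward W (azimuth ≈ 271°).

37.6°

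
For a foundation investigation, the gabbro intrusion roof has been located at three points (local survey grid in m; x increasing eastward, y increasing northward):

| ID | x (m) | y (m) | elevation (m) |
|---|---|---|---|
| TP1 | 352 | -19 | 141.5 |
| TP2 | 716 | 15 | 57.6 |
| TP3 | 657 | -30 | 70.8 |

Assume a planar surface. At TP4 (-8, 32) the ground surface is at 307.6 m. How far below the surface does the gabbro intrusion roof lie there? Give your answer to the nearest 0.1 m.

Let the plane be z = a·x + b·y + c.
TP2−TP1: 364a + 34b = −83.9;  TP3−TP1: 305a − 11b = −70.7.
Solving gives a = −0.23144, b = 0.01011.
Then c = 141.5 − a·352 − b·-19 = 223.16.
At (-8, 32): z_contact = 1.85 + 0.32 + 223.16 = 225.33 m.
Depth below ground = 307.6 − 225.33 = 82.3 m.

82.3 m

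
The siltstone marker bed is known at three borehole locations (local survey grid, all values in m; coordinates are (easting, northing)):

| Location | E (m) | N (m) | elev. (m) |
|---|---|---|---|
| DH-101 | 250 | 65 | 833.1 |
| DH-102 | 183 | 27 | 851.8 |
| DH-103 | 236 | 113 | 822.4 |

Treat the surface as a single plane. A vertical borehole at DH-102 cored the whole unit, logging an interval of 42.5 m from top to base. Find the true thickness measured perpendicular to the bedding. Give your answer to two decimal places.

40.79 m

Two edge vectors: DH-101→DH-102 = (-67, -38, 18.7), DH-101→DH-103 = (-14, 48, -10.7).
Normal n = (DH-101→DH-102) × (DH-101→DH-103) = (-491, -978.7, -3748).
So ∂z/∂E = −n_x/n_z = −0.13100 and ∂z/∂N = −n_y/n_z = −0.26113.
|∇z| = √(a²+b²) = 0.29214, so dip δ = arctan(0.29214) = 16.29°.
True thickness = vertical thickness × cos δ = 42.5 × cos 16.29° = 40.79 m.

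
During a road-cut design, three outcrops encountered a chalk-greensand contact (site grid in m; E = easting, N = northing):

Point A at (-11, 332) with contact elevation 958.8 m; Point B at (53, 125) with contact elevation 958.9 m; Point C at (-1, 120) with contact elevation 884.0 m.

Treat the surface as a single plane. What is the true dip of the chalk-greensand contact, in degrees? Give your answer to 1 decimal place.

Let the plane be z = a·E + b·N + c.
Point B−Point A: 64a − 207b = 0.1;  Point C−Point A: 10a − 212b = −74.8.
Solving gives a = 1.34848, b = 0.41644.
Gradient magnitude |∇z| = √(a² + b²) = √(1.81839 + 0.17342) = 1.41132.
True dip = arctan(1.41132) = 54.7°, dipping toward WSW (azimuth ≈ 253°).

54.7°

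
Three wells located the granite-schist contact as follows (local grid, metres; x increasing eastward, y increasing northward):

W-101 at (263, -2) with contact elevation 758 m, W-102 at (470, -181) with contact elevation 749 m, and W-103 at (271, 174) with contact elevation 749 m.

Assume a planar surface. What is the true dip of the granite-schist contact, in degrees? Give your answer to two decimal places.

5.53°

Let the plane be z = a·x + b·y + c.
W-102−W-101: 207a − 179b = −9;  W-103−W-101: 8a + 176b = −9.
Solving gives a = −0.08438, b = −0.04730.
Gradient magnitude |∇z| = √(a² + b²) = √(0.00712 + 0.00224) = 0.09673.
True dip = arctan(0.09673) = 5.53°, dipping toward ENE (azimuth ≈ 061°).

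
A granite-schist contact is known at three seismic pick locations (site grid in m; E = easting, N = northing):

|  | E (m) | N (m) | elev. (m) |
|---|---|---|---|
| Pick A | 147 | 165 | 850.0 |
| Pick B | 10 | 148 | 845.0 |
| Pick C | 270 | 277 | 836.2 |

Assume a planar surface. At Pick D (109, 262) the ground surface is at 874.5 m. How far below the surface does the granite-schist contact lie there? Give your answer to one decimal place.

45.1 m

Let the plane be z = a·E + b·N + c.
Pick B−Pick A: −137a − 17b = −5;  Pick C−Pick A: 123a + 112b = −13.8.
Solving gives a = 0.05996, b = −0.18906.
Then c = 850 − a·147 − b·165 = 872.38.
At (109, 262): z_contact = 6.54 − 49.53 + 872.38 = 829.38 m.
Depth below ground = 874.5 − 829.38 = 45.1 m.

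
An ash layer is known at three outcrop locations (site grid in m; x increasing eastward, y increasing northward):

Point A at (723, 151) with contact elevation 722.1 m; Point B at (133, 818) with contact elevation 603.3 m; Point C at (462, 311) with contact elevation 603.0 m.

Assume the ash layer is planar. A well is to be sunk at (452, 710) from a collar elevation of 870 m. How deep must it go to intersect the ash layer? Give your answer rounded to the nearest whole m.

Two edge vectors: Point A→Point B = (-590, 667, -118.8), Point A→Point C = (-261, 160, -119.1).
Normal n = (Point A→Point B) × (Point A→Point C) = (-60431.7, -39262.2, 79687).
So ∂z/∂x = −n_x/n_z = 0.75836 and ∂z/∂y = −n_y/n_z = 0.49271.
Intercept c from Point A: 722.1 − 548.30 − 74.40 = 99.40.
At (452, 710): z_contact = 342.8 + 349.8 + 99.40 = 792.0 m.
Depth below ground = 870 − 792.0 = 78 m.

78 m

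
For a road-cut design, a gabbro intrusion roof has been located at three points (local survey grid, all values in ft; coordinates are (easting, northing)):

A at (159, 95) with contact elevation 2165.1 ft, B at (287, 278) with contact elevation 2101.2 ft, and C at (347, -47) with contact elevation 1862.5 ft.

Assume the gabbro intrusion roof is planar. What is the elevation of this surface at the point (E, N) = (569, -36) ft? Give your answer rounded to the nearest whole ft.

1596 ft

Two edge vectors: A→B = (128, 183, -63.9), A→C = (188, -142, -302.6).
Normal n = (A→B) × (A→C) = (-64449.6, 26719.6, -52580).
So ∂z/∂E = −n_x/n_z = −1.22574 and ∂z/∂N = −n_y/n_z = 0.50817.
Intercept c from A: 2165.1 + 194.89 − 48.28 = 2311.72.
At (569, -36): z = −697.4 − 18.3 + 2311.72 = 1596.0 ft.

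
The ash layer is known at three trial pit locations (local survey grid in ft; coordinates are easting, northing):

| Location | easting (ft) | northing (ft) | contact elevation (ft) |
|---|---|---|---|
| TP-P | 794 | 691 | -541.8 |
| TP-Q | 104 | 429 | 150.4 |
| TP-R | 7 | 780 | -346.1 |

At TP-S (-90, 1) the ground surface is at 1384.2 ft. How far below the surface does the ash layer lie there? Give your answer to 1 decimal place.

Two edge vectors: TP-P→TP-Q = (-690, -262, 692.2), TP-P→TP-R = (-787, 89, 195.7).
Normal n = (TP-P→TP-Q) × (TP-P→TP-R) = (-112879.2, -409728.4, -267604).
So ∂z/∂easting = −n_x/n_z = −0.42181 and ∂z/∂northing = −n_y/n_z = −1.53110.
Intercept c from TP-P: -541.8 + 334.92 + 1057.99 = 851.11.
At (-90, 1): z_contact = 37.96 − 1.53 + 851.11 = 887.54 ft.
Depth below ground = 1384.2 − 887.54 = 496.7 ft.

496.7 ft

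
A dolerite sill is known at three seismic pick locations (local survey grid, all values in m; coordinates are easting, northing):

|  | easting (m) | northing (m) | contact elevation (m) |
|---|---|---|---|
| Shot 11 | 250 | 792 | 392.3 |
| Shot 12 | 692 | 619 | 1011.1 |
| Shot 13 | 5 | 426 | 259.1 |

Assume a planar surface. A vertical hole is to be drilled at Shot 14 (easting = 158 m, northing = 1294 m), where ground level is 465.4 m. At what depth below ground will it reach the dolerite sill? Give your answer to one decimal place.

413.6 m

Two edge vectors: Shot 11→Shot 12 = (442, -173, 618.8), Shot 11→Shot 13 = (-245, -366, -133.2).
Normal n = (Shot 11→Shot 12) × (Shot 11→Shot 13) = (249524.4, -92731.6, -204157).
So ∂z/∂easting = −n_x/n_z = 1.222218 and ∂z/∂northing = −n_y/n_z = −0.454217.
Intercept c from Shot 11: 392.3 − 305.55 + 359.74 = 446.49.
At (158, 1294): z_contact = 193.11 − 587.76 + 446.49 = 51.84 m.
Depth below ground = 465.4 − 51.84 = 413.6 m.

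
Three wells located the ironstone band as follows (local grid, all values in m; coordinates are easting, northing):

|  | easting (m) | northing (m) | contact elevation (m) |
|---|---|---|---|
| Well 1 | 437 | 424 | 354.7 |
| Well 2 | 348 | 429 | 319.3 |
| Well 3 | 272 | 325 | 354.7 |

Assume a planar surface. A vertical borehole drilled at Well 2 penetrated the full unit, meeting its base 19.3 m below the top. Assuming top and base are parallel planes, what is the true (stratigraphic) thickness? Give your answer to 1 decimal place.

Let the plane be z = a·easting + b·northing + c.
Well 2−Well 1: −89a + 5b = −35.4;  Well 3−Well 1: −165a − 99b = 0.
Solving gives a = 0.36370, b = −0.60616.
|∇z| = √(a²+b²) = 0.70690, so dip δ = arctan(0.70690) = 35.26°.
True thickness = vertical thickness × cos δ = 19.3 × cos 35.26° = 15.8 m.

15.8 m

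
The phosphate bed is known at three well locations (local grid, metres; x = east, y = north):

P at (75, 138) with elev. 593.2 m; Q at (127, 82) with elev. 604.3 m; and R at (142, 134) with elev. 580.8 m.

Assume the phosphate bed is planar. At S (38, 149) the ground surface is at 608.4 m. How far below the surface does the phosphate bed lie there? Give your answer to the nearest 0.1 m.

11.8 m

Let the plane be z = a·x + b·y + c.
Q−P: 52a − 56b = 11.1;  R−P: 67a − 4b = −12.4.
Solving gives a = −0.20847, b = −0.39179.
Then c = 593.2 − a·75 − b·138 = 662.90.
At (38, 149): z_contact = −7.92 − 58.38 + 662.90 = 596.60 m.
Depth below ground = 608.4 − 596.60 = 11.8 m.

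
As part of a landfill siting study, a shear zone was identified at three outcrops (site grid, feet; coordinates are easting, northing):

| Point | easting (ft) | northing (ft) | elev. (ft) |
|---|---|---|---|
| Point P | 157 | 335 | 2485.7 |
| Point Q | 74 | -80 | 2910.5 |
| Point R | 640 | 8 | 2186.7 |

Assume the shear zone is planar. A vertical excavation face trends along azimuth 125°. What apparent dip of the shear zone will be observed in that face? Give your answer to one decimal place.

Two edge vectors: Point P→Point Q = (-83, -415, 424.8), Point P→Point R = (483, -327, -299).
Normal n = (Point P→Point Q) × (Point P→Point R) = (262994.6, 180361.4, 227586).
So ∂z/∂easting = −n_x/n_z = −1.15558 and ∂z/∂northing = −n_y/n_z = −0.79250.
Unit vector along 125° is (sin 125°, cos 125°) = (0.8192, -0.5736).
Slope in that direction = a·(0.8192) + b·(-0.5736) = −0.49204.
Apparent dip = arctan|0.49204| = 26.2° (true dip is 54.5°, so apparent ≤ true as expected).

26.2°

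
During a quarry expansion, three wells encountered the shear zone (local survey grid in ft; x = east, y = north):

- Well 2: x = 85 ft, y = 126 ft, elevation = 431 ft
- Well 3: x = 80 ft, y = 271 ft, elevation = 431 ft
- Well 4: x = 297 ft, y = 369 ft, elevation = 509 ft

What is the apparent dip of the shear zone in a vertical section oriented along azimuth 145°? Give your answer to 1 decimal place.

Let the plane be z = a·x + b·y + c.
Well 3−Well 2: −5a + 145b = 0;  Well 4−Well 2: 212a + 243b = 78.
Solving gives a = 0.35394, b = 0.01220.
Unit vector along 145° is (sin 145°, cos 145°) = (0.5736, -0.8192).
Slope in that direction = a·(0.5736) + b·(-0.8192) = 0.19301.
Apparent dip = arctan|0.19301| = 10.9° (true dip is 19.5°, so apparent ≤ true as expected).

10.9°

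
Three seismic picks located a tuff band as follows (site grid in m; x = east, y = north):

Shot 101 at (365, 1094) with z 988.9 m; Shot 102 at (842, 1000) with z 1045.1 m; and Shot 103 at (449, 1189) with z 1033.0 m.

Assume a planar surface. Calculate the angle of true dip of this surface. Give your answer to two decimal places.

19.53°

Let the plane be z = a·x + b·y + c.
Shot 102−Shot 101: 477a − 94b = 56.2;  Shot 103−Shot 101: 84a + 95b = 44.1.
Solving gives a = 0.17824, b = 0.30661.
Gradient magnitude |∇z| = √(a² + b²) = √(0.03177 + 0.09401) = 0.35465.
True dip = arctan(0.35465) = 19.53°, dipping toward SSW (azimuth ≈ 210°).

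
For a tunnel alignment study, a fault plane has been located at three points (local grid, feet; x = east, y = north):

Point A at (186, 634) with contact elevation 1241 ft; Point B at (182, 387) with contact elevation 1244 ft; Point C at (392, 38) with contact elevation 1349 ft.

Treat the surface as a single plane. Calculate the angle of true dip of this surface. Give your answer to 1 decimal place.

25.1°

Let the plane be z = a·x + b·y + c.
Point B−Point A: −4a − 247b = 3;  Point C−Point A: 206a − 596b = 108.
Solving gives a = 0.46724, b = −0.01971.
Gradient magnitude |∇z| = √(a² + b²) = √(0.21831 + 0.00039) = 0.46766.
True dip = arctan(0.46766) = 25.1°, dipping toward W (azimuth ≈ 272°).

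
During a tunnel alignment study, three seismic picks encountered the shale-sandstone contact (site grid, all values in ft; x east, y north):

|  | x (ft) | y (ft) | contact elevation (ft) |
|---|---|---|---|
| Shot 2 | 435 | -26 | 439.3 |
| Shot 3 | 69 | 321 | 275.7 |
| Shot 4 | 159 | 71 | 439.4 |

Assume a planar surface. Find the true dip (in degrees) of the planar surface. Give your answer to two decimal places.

38.48°

Let the plane be z = a·x + b·y + c.
Shot 3−Shot 2: −366a + 347b = −163.6;  Shot 4−Shot 2: −276a + 97b = 0.1.
Solving gives a = −0.26388, b = −0.74980.
Gradient magnitude |∇z| = √(a² + b²) = √(0.06963 + 0.56219) = 0.79487.
True dip = arctan(0.79487) = 38.48°, dipping toward NNE (azimuth ≈ 019°).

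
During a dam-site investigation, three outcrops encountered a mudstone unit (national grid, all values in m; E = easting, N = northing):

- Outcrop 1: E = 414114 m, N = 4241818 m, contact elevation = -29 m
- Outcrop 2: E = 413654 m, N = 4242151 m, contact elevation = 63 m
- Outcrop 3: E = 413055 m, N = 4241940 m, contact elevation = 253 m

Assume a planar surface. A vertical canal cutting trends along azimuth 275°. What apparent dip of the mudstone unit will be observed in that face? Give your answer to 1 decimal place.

15.0°

Let the plane be z = a·E + b·N + c.
Outcrop 2−Outcrop 1: −460a + 333b = 92;  Outcrop 3−Outcrop 1: −1059a + 122b = 282.
Solving gives a = −0.27883, b = −0.10890.
Unit vector along 275° is (sin 275°, cos 275°) = (-0.9962, 0.0872).
Slope in that direction = a·(-0.9962) + b·(0.0872) = 0.26828.
Apparent dip = arctan|0.26828| = 15.0° (true dip is 16.7°, so apparent ≤ true as expected).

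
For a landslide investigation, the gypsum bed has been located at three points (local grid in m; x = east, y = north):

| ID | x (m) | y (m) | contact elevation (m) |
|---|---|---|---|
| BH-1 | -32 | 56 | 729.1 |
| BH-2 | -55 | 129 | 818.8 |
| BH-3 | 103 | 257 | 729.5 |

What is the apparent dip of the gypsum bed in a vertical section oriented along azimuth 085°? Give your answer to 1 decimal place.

49.4°

Let the plane be z = a·x + b·y + c.
BH-2−BH-1: −23a + 73b = 89.7;  BH-3−BH-1: 135a + 201b = 0.4.
Solving gives a = −1.24330, b = 0.83704.
Unit vector along 085° is (sin 85°, cos 85°) = (0.9962, 0.0872).
Slope in that direction = a·(0.9962) + b·(0.0872) = −1.16562.
Apparent dip = arctan|1.16562| = 49.4° (true dip is 56.3°, so apparent ≤ true as expected).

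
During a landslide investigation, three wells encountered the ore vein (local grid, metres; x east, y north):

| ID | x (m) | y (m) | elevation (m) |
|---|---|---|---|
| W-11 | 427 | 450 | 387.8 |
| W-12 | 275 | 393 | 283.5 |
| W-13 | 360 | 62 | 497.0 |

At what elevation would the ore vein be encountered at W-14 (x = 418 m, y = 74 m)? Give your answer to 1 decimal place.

Let the plane be z = a·x + b·y + c.
W-12−W-11: −152a − 57b = −104.3;  W-13−W-11: −67a − 388b = 109.2.
Solving gives a = 0.84654, b = −0.42762.
Then c = 387.8 − a·427 − b·450 = 218.76.
At (418, 74): z = 353.9 − 31.6 + 218.76 = 541.0 m.

541.0 m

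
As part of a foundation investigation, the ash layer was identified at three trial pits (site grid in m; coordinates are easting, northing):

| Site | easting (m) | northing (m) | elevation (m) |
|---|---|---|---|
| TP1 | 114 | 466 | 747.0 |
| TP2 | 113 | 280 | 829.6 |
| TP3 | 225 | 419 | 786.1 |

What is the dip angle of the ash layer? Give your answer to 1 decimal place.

Let the plane be z = a·easting + b·northing + c.
TP2−TP1: −1a − 186b = 82.6;  TP3−TP1: 111a − 47b = 39.1.
Solving gives a = 0.16384, b = −0.44497.
Gradient magnitude |∇z| = √(a² + b²) = √(0.02684 + 0.19800) = 0.47417.
True dip = arctan(0.47417) = 25.4°, dipping toward NNW (azimuth ≈ 340°).

25.4°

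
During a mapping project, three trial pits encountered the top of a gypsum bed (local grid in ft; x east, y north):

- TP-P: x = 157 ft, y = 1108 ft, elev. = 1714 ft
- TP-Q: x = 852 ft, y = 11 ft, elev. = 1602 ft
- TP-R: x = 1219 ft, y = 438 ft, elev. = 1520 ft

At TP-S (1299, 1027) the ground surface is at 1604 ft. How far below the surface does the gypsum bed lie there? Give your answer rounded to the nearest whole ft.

113 ft

Let the plane be z = a·x + b·y + c.
TP-Q−TP-P: 695a − 1097b = −112;  TP-R−TP-P: 1062a − 670b = −194.
Solving gives a = −0.19700, b = −0.02271.
Then c = 1714 − a·157 − b·1108 = 1770.10.
At (1299, 1027): z_contact = −255.9 − 23.3 + 1770.10 = 1490.9 ft.
Depth below ground = 1604 − 1490.9 = 113 ft.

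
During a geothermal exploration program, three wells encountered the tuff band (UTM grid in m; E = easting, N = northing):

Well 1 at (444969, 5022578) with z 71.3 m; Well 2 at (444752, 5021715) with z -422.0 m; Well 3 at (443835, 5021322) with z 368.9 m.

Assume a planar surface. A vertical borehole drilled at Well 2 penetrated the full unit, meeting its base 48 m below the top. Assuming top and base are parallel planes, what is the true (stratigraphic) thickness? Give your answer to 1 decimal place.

Two edge vectors: Well 1→Well 2 = (-217, -863, -493.3), Well 1→Well 3 = (-1134, -1256, 297.6).
Normal n = (Well 1→Well 2) × (Well 1→Well 3) = (-876413.6, 623981.4, -706090).
So ∂z/∂E = −n_x/n_z = −1.24122 and ∂z/∂N = −n_y/n_z = 0.88371.
|∇z| = √(a²+b²) = 1.52367, so dip δ = arctan(1.52367) = 56.72°.
True thickness = vertical thickness × cos δ = 48 × cos 56.72° = 26.3 m.

26.3 m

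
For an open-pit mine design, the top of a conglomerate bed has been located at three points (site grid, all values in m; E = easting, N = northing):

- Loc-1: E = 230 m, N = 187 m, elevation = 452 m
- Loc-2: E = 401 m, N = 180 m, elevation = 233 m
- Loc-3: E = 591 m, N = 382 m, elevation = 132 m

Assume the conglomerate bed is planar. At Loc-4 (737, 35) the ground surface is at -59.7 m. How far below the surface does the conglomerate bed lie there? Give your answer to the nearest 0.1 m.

Let the plane be z = a·E + b·N + c.
Loc-2−Loc-1: 171a − 7b = −219;  Loc-3−Loc-1: 361a + 195b = −320.
Solving gives a = −1.25293, b = 0.67850.
Then c = 452 − a·230 − b·187 = 613.29.
At (737, 35): z_contact = −923.41 + 23.75 + 613.29 = -286.37 m.
Depth below ground = -59.7 − (-286.37) = 226.7 m.

226.7 m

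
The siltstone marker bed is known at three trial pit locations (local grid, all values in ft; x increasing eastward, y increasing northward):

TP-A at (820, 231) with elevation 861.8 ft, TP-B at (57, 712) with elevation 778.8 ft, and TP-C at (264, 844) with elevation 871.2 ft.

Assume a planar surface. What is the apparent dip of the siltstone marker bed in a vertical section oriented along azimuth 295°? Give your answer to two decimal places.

7.87°

Let the plane be z = a·x + b·y + c.
TP-B−TP-A: −763a + 481b = −83;  TP-C−TP-A: −556a + 613b = 9.4.
Solving gives a = 0.27661, b = 0.26622.
Unit vector along 295° is (sin 295°, cos 295°) = (-0.9063, 0.4226).
Slope in that direction = a·(-0.9063) + b·(0.4226) = −0.13818.
Apparent dip = arctan|0.13818| = 7.87° (true dip is 21.0°, so apparent ≤ true as expected).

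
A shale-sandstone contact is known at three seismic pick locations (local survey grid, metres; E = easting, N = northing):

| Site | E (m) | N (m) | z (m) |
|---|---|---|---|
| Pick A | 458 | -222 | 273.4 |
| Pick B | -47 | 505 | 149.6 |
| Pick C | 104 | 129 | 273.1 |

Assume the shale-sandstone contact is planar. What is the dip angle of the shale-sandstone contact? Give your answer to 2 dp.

37.50°

Let the plane be z = a·E + b·N + c.
Pick B−Pick A: −505a + 727b = −123.8;  Pick C−Pick A: −354a + 351b = −0.3.
Solving gives a = −0.53975, b = −0.54522.
Gradient magnitude |∇z| = √(a² + b²) = √(0.29133 + 0.29726) = 0.76720.
True dip = arctan(0.76720) = 37.50°, dipping toward NE (azimuth ≈ 045°).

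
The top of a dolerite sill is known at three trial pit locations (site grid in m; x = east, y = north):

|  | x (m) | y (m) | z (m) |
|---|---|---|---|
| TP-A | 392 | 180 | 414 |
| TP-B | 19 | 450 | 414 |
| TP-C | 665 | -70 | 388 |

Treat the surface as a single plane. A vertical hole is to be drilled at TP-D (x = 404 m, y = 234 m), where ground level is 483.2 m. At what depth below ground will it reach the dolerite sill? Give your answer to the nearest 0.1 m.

Two edge vectors: TP-A→TP-B = (-373, 270, 0), TP-A→TP-C = (273, -250, -26).
Normal n = (TP-A→TP-B) × (TP-A→TP-C) = (-7020, -9698, 19540).
So ∂z/∂x = −n_x/n_z = 0.35926 and ∂z/∂y = −n_y/n_z = 0.49632.
Intercept c from TP-A: 414 − 140.83 − 89.34 = 183.83.
At (404, 234): z_contact = 145.14 + 116.14 + 183.83 = 445.11 m.
Depth below ground = 483.2 − 445.11 = 38.1 m.

38.1 m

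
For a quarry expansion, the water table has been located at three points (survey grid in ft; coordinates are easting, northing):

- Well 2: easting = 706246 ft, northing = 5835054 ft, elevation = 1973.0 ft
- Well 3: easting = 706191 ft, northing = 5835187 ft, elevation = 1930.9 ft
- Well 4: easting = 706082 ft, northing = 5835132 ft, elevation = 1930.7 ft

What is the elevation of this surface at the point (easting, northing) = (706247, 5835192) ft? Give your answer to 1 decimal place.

1937.1 ft

Two edge vectors: Well 2→Well 3 = (-55, 133, -42.1), Well 2→Well 4 = (-164, 78, -42.3).
Normal n = (Well 2→Well 3) × (Well 2→Well 4) = (-2342.1, 4577.9, 17522).
So ∂z/∂easting = −n_x/n_z = 0.133666248 and ∂z/∂northing = −n_y/n_z = −0.261265837.
Intercept c from Well 2: 1973 − 94401.25 + 1524500.27 = 1432072.02.
At (706247, 5835192): z = 94401.4 − 1524536.3 + 1432072.02 = 1937.1 ft.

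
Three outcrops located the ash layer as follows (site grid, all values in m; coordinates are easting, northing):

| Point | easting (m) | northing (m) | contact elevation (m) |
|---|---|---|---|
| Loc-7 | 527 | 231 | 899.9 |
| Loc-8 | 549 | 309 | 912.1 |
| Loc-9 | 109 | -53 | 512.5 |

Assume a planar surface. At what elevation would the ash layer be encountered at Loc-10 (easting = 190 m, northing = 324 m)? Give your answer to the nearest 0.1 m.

545.8 m

Let the plane be z = a·easting + b·northing + c.
Loc-8−Loc-7: 22a + 78b = 12.2;  Loc-9−Loc-7: −418a − 284b = −387.4.
Solving gives a = 1.01504, b = −0.12988.
Then c = 899.9 − a·527 − b·231 = 394.98.
At (190, 324): z = 192.9 − 42.1 + 394.98 = 545.8 m.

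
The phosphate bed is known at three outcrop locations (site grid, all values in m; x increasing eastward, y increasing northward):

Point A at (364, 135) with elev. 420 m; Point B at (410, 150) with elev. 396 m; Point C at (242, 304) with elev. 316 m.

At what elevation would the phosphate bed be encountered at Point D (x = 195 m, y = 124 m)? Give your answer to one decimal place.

472.8 m

Let the plane be z = a·x + b·y + c.
Point B−Point A: 46a + 15b = −24;  Point C−Point A: −122a + 169b = −104.
Solving gives a = −0.25989, b = −0.80300.
Then c = 420 − a·364 − b·135 = 623.01.
At (195, 124): z = −50.7 − 99.6 + 623.01 = 472.8 m.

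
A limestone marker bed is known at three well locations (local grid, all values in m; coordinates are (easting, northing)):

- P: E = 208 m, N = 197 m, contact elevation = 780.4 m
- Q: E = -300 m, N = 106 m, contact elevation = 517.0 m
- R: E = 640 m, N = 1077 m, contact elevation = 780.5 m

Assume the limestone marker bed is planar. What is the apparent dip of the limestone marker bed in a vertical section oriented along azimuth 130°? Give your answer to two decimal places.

31.58°

Two edge vectors: P→Q = (-508, -91, -263.4), P→R = (432, 880, 0.1).
Normal n = (P→Q) × (P→R) = (231782.9, -113738, -407728).
So ∂z/∂E = −n_x/n_z = 0.56847 and ∂z/∂N = −n_y/n_z = −0.27896.
Unit vector along 130° is (sin 130°, cos 130°) = (0.7660, -0.6428).
Slope in that direction = a·(0.7660) + b·(-0.6428) = 0.61479.
Apparent dip = arctan|0.61479| = 31.58° (true dip is 32.3°, so apparent ≤ true as expected).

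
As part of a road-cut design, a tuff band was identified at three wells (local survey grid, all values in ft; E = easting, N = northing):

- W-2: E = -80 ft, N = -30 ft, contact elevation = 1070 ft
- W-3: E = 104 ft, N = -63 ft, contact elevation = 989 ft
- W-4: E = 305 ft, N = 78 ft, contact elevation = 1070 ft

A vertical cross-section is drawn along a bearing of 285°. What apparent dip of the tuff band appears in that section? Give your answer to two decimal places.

26.89°

Let the plane be z = a·E + b·N + c.
W-3−W-2: 184a − 33b = −81;  W-4−W-2: 385a + 108b = 0.
Solving gives a = −0.26853, b = 0.95727.
Unit vector along 285° is (sin 285°, cos 285°) = (-0.9659, 0.2588).
Slope in that direction = a·(-0.9659) + b·(0.2588) = 0.50714.
Apparent dip = arctan|0.50714| = 26.89° (true dip is 44.8°, so apparent ≤ true as expected).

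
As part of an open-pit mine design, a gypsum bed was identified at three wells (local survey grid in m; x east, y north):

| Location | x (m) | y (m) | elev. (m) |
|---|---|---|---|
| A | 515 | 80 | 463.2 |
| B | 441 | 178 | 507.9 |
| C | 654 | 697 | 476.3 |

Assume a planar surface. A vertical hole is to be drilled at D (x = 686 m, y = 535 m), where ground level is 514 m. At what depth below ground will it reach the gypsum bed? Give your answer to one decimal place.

71.5 m

Two edge vectors: A→B = (-74, 98, 44.7), A→C = (139, 617, 13.1).
Normal n = (A→B) × (A→C) = (-26296.1, 7182.7, -59280).
So ∂z/∂x = −n_x/n_z = −0.44359 and ∂z/∂y = −n_y/n_z = 0.12117.
Intercept c from A: 463.2 + 228.45 − 9.69 = 681.96.
At (686, 535): z_contact = −304.30 + 64.82 + 681.96 = 442.48 m.
Depth below ground = 514 − 442.48 = 71.5 m.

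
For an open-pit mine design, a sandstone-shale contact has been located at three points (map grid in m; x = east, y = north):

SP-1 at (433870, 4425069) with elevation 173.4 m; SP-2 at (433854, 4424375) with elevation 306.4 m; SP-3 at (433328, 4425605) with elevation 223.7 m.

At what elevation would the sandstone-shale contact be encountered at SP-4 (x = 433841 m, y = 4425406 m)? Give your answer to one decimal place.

Two edge vectors: SP-1→SP-2 = (-16, -694, 133), SP-1→SP-3 = (-542, 536, 50.3).
Normal n = (SP-1→SP-2) × (SP-1→SP-3) = (-106196.2, -71281.2, -384724).
So ∂z/∂x = −n_x/n_z = −0.276032169 and ∂z/∂y = −n_y/n_z = −0.185278797.
Intercept c from SP-1: 173.4 + 119762.08 + 819871.46 = 939806.94.
At (433841, 4425406): z = −119754.1 − 819933.9 + 939806.94 = 119.0 m.

119.0 m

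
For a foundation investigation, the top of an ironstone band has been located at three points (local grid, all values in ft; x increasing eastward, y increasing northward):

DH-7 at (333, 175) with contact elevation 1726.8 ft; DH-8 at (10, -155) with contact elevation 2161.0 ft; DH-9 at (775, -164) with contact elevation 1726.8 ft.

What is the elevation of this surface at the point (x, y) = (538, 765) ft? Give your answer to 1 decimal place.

1165.2 ft

Let the plane be z = a·x + b·y + c.
DH-8−DH-7: −323a − 330b = 434.2;  DH-9−DH-7: 442a − 339b = 0.
Solving gives a = −0.57642, b = −0.75156.
Then c = 1726.8 − a·333 − b·175 = 2050.27.
At (538, 765): z = −310.1 − 574.9 + 2050.27 = 1165.2 ft.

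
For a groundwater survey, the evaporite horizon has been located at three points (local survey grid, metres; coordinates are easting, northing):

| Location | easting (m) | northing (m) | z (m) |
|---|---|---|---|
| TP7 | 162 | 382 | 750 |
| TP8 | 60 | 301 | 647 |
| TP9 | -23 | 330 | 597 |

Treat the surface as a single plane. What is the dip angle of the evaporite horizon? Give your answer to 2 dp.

Two edge vectors: TP7→TP8 = (-102, -81, -103), TP7→TP9 = (-185, -52, -153).
Normal n = (TP7→TP8) × (TP7→TP9) = (7037, 3449, -9681).
So ∂z/∂easting = −n_x/n_z = 0.72689 and ∂z/∂northing = −n_y/n_z = 0.35626.
Gradient magnitude |∇z| = √(a² + b²) = √(0.52837 + 0.12692) = 0.80950.
True dip = arctan(0.80950) = 38.99°, dipping toward WSW (azimuth ≈ 244°).

38.99°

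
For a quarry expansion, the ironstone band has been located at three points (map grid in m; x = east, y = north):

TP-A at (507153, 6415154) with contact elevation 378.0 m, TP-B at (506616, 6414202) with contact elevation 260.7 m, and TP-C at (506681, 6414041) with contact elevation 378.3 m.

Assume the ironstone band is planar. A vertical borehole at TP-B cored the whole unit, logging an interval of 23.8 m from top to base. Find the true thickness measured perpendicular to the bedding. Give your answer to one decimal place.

17.2 m

Two edge vectors: TP-A→TP-B = (-537, -952, -117.3), TP-A→TP-C = (-472, -1113, 0.3).
Normal n = (TP-A→TP-B) × (TP-A→TP-C) = (-130840.5, 55526.7, 148337).
So ∂z/∂x = −n_x/n_z = 0.88205 and ∂z/∂y = −n_y/n_z = −0.37433.
|∇z| = √(a²+b²) = 0.95819, so dip δ = arctan(0.95819) = 43.78°.
True thickness = vertical thickness × cos δ = 23.8 × cos 43.78° = 17.2 m.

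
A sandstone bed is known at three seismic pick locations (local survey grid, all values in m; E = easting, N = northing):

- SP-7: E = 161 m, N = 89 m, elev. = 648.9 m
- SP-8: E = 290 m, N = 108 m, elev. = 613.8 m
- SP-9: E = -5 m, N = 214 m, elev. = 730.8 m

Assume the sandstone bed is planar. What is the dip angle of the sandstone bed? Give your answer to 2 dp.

Let the plane be z = a·E + b·N + c.
SP-8−SP-7: 129a + 19b = −35.1;  SP-9−SP-7: −166a + 125b = 81.9.
Solving gives a = −0.30829, b = 0.24579.
Gradient magnitude |∇z| = √(a² + b²) = √(0.09505 + 0.06041) = 0.39428.
True dip = arctan(0.39428) = 21.52°, dipping toward SE (azimuth ≈ 129°).

21.52°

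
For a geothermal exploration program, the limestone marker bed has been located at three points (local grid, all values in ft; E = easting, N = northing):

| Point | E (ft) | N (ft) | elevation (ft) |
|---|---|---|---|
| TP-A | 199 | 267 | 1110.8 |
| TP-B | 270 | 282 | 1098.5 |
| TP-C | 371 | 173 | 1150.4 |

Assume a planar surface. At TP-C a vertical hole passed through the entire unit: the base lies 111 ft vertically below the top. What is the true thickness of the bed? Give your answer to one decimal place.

Let the plane be z = a·E + b·N + c.
TP-B−TP-A: 71a + 15b = −12.3;  TP-C−TP-A: 172a − 94b = 39.6.
Solving gives a = −0.06075, b = −0.53244.
|∇z| = √(a²+b²) = 0.53589, so dip δ = arctan(0.53589) = 28.19°.
True thickness = vertical thickness × cos δ = 111 × cos 28.19° = 97.8 ft.

97.8 ft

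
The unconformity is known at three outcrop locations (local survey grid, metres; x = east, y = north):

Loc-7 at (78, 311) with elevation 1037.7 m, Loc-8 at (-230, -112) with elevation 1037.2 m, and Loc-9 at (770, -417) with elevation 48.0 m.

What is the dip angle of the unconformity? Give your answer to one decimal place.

45.0°

Let the plane be z = a·x + b·y + c.
Loc-8−Loc-7: −308a − 423b = −0.5;  Loc-9−Loc-7: 692a − 728b = −989.7.
Solving gives a = −0.80914, b = 0.59035.
Gradient magnitude |∇z| = √(a² + b²) = √(0.65471 + 0.34851) = 1.00161.
True dip = arctan(1.00161) = 45.0°, dipping toward SE (azimuth ≈ 126°).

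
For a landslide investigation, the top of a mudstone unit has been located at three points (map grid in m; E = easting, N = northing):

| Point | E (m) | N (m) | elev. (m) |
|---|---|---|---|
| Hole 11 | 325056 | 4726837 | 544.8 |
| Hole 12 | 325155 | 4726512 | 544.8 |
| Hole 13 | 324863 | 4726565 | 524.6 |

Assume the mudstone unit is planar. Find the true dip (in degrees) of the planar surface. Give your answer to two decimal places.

4.38°

Two edge vectors: Hole 11→Hole 12 = (99, -325, 0), Hole 11→Hole 13 = (-193, -272, -20.2).
Normal n = (Hole 11→Hole 12) × (Hole 11→Hole 13) = (6565, 1999.8, -89653).
So ∂z/∂E = −n_x/n_z = 0.07323 and ∂z/∂N = −n_y/n_z = 0.02231.
Gradient magnitude |∇z| = √(a² + b²) = √(0.00536 + 0.00050) = 0.07655.
True dip = arctan(0.07655) = 4.38°, dipping toward WSW (azimuth ≈ 253°).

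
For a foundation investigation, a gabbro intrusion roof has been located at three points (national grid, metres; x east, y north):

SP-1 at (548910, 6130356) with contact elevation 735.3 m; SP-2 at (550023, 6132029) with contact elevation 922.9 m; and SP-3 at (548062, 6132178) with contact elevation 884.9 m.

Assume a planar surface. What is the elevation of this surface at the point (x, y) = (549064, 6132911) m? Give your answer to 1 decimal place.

Two edge vectors: SP-1→SP-2 = (1113, 1673, 187.6), SP-1→SP-3 = (-848, 1822, 149.6).
Normal n = (SP-1→SP-2) × (SP-1→SP-3) = (-91526.4, -325589.6, 3446590).
So ∂z/∂x = −n_x/n_z = 0.026555639 and ∂z/∂y = −n_y/n_z = 0.094467169.
Intercept c from SP-1: 735.3 − 14576.66 − 579117.38 = −592958.73.
At (549064, 6132911): z = 14580.7 + 579358.7 − 592958.73 = 980.8 m.

980.8 m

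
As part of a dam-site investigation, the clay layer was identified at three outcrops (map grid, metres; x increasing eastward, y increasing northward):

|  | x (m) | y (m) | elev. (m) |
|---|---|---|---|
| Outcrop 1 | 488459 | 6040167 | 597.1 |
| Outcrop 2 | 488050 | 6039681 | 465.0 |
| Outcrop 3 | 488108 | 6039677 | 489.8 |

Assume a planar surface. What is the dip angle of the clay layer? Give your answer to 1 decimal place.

23.3°

Let the plane be z = a·x + b·y + c.
Outcrop 2−Outcrop 1: −409a − 486b = −132.1;  Outcrop 3−Outcrop 1: −351a − 490b = −107.3.
Solving gives a = 0.42185, b = −0.08320.
Gradient magnitude |∇z| = √(a² + b²) = √(0.17796 + 0.00692) = 0.42997.
True dip = arctan(0.42997) = 23.3°, dipping toward W (azimuth ≈ 281°).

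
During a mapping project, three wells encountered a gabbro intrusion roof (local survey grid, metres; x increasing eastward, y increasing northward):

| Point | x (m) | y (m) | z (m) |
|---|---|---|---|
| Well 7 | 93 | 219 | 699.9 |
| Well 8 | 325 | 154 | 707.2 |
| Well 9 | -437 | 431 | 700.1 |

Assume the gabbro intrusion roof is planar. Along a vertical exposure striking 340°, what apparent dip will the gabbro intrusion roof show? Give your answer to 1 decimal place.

Let the plane be z = a·x + b·y + c.
Well 8−Well 7: 232a − 65b = 7.3;  Well 9−Well 7: −530a + 212b = 0.2.
Solving gives a = 0.10592, b = 0.26574.
Unit vector along 340° is (sin 340°, cos 340°) = (-0.3420, 0.9397).
Slope in that direction = a·(-0.3420) + b·(0.9397) = 0.21349.
Apparent dip = arctan|0.21349| = 12.1° (true dip is 16.0°, so apparent ≤ true as expected).

12.1°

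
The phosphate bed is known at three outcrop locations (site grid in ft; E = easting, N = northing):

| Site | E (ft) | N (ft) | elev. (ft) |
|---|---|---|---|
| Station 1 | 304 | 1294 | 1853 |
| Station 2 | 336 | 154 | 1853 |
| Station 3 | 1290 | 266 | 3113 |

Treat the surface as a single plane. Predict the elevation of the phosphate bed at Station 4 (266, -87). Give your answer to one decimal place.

Two edge vectors: Station 1→Station 2 = (32, -1140, 0), Station 1→Station 3 = (986, -1028, 1260).
Normal n = (Station 1→Station 2) × (Station 1→Station 3) = (-1436400, -40320, 1091144).
So ∂z/∂E = −n_x/n_z = 1.316417 and ∂z/∂N = −n_y/n_z = 0.036952.
Intercept c from Station 1: 1853 − 400.19 − 47.82 = 1404.99.
At (266, -87): z = 350.2 − 3.2 + 1404.99 = 1751.9 ft.

1751.9 ft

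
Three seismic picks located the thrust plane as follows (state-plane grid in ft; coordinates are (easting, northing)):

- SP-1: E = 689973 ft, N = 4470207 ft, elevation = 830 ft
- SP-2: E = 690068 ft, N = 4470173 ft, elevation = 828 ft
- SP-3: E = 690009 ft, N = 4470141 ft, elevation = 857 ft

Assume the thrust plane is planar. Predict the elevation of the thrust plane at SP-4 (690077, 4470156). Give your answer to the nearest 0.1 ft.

Two edge vectors: SP-1→SP-2 = (95, -34, -2), SP-1→SP-3 = (36, -66, 27).
Normal n = (SP-1→SP-2) × (SP-1→SP-3) = (-1050, -2637, -5046).
So ∂z/∂E = −n_x/n_z = −0.208085612 and ∂z/∂N = −n_y/n_z = −0.522592152.
Intercept c from SP-1: 830 + 143573.45 + 2336095.10 = 2480498.55.
At (690077, 4470156): z = −143595.1 − 2336068.4 + 2480498.55 = 835.0 ft.

835.0 ft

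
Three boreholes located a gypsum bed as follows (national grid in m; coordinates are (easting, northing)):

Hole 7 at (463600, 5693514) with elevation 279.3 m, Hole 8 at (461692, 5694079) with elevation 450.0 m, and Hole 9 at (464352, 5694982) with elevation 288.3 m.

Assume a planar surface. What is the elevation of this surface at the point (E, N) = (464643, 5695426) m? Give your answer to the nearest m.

Let the plane be z = a·E + b·N + c.
Hole 8−Hole 7: −1908a + 565b = 170.7;  Hole 9−Hole 7: 752a + 1468b = 9.
Solving gives a = −0.07610539, b = 0.04511666.
Then c = 279.3 − a·463600 − b·5693514 = −221310.57.
At (464643, 5695426): z = −35361.8 + 256958.6 − 221310.57 = 286.2 m.

286 m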